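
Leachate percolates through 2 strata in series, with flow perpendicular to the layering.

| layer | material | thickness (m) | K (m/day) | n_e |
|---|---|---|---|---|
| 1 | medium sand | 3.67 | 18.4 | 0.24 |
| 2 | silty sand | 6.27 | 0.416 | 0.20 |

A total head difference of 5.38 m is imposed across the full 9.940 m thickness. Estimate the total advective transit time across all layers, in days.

6.06

With flow normal to the layers, continuity requires the same specific discharge q through every layer.
Σ(b_i/K_i) = 3.67/18.4 + 6.27/0.416 = 15.27 d.
q = Δh / Σ(b_i/K_i) = 5.38 / 15.27 = 0.3523 m/day.
In each layer the seepage velocity is v_i = q/n_i, so the layer transit time is t_i = b_i·n_i / q:
  layer 1 (medium sand): t_1 = 3.67 × 0.24 / 0.3523 = 2.500 d
  layer 2 (silty sand): t_2 = 6.27 × 0.20 / 0.3523 = 3.560 d
Total t = Σ t_i = 6.060 days.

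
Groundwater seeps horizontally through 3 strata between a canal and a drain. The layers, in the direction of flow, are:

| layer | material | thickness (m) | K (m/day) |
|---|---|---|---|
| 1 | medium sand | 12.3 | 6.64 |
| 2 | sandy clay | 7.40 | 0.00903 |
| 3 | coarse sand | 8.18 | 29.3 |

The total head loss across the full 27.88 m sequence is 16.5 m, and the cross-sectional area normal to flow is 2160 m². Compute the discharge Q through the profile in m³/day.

Flow is perpendicular to layering, so the layers act in series and the equivalent K is the thickness-weighted harmonic mean.
Total thickness L = 12.3 + 7.40 + 8.18 = 27.88 m.
Σ(b_i/K_i) = 12.3/6.64 + 7.40/0.00903 + 8.18/29.3 = 821.6 d.
K_eq = L / Σ(b_i/K_i) = 27.88 / 821.6 = 0.03393 m/day.
Q = K_eq · A · (Δh/L) = 0.03393 × 2160 × (16.5/27.88) = 43.38 m³/day.

43.4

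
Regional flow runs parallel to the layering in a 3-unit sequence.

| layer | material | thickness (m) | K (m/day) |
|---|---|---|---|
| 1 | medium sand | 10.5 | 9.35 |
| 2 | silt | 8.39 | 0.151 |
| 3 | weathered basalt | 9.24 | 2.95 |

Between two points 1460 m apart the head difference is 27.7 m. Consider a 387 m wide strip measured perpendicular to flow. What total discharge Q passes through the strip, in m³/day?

Flow is parallel to layering, so each bed carries its own Darcy discharge and the transmissivities add.
Σ(K_i·b_i) = 9.35×10.5 + 0.151×8.39 + 2.95×9.24 = 126.7 m²/day.
Hydraulic gradient i = Δh / L = 27.7 / 1460 = 0.01897.
Q = Σ(K_i·b_i) · W · i = 126.7 × 387 × 0.01897 = 930.3 m³/day.

930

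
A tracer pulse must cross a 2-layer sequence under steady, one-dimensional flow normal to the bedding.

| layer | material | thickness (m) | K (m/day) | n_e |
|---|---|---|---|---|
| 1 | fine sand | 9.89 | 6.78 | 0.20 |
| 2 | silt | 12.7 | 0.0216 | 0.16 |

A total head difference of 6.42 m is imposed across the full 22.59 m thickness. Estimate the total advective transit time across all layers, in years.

1.01

With flow normal to the layers, continuity requires the same specific discharge q through every layer.
Σ(b_i/K_i) = 9.89/6.78 + 12.7/0.0216 = 589.4 d.
q = Δh / Σ(b_i/K_i) = 6.42 / 589.4 = 0.01089 m/day.
In each layer the seepage velocity is v_i = q/n_i, so the layer transit time is t_i = b_i·n_i / q:
  layer 1 (fine sand): t_1 = 9.89 × 0.20 / 0.01089 = 181.6 d
  layer 2 (silt): t_2 = 12.7 × 0.16 / 0.01089 = 186.6 d
Total t = Σ t_i = 368.2 days = 1.008 years.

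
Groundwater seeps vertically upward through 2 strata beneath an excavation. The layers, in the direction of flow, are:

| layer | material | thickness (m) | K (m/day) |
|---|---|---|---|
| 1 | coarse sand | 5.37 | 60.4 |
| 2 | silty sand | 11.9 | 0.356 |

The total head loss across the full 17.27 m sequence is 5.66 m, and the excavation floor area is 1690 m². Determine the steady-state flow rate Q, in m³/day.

285

Flow is perpendicular to layering, so the layers act in series and the equivalent K is the thickness-weighted harmonic mean.
Total thickness L = 5.37 + 11.9 = 17.27 m.
Σ(b_i/K_i) = 5.37/60.4 + 11.9/0.356 = 33.52 d.
K_eq = L / Σ(b_i/K_i) = 17.27 / 33.52 = 0.5153 m/day.
Q = K_eq · A · (Δh/L) = 0.5153 × 1690 × (5.66/17.27) = 285.4 m³/day.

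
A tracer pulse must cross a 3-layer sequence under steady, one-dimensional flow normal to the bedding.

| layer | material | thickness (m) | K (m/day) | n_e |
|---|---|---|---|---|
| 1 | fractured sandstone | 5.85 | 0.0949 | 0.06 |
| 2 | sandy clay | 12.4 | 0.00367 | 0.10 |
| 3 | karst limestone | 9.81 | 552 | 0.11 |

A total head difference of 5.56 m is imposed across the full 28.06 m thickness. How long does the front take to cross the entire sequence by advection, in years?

4.52

With flow normal to the layers, continuity requires the same specific discharge q through every layer.
Σ(b_i/K_i) = 5.85/0.0949 + 12.4/0.00367 + 9.81/552 = 3440 d.
q = Δh / Σ(b_i/K_i) = 5.56 / 3440 = 0.001616 m/day.
In each layer the seepage velocity is v_i = q/n_i, so the layer transit time is t_i = b_i·n_i / q:
  layer 1 (fractured sandstone): t_1 = 5.85 × 0.06 / 0.001616 = 217.2 d
  layer 2 (sandy clay): t_2 = 12.4 × 0.10 / 0.001616 = 767.3 d
  layer 3 (karst limestone): t_3 = 9.81 × 0.11 / 0.001616 = 667.7 d
Total t = Σ t_i = 1652 days = 4.523 years.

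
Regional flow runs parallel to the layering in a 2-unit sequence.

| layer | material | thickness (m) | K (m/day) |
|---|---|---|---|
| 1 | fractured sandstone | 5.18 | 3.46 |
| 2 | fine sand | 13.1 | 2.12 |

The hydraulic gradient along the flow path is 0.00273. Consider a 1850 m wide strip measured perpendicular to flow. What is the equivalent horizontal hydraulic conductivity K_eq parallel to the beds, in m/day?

2.50

Flow is parallel to layering, so each bed carries its own Darcy discharge and the transmissivities add.
Σ(K_i·b_i) = 3.46×5.18 + 2.12×13.1 = 45.69 m²/day.
Total thickness b = 18.28 m, so K_eq = Σ(K_i·b_i)/b = 2.500 m/day.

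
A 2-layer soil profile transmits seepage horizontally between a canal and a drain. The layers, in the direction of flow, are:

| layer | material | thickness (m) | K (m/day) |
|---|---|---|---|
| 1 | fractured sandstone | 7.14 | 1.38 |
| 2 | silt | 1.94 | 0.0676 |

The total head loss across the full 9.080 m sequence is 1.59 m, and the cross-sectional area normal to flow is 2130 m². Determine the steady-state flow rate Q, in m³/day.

100

Flow is perpendicular to layering, so the layers act in series and the equivalent K is the thickness-weighted harmonic mean.
Total thickness L = 7.14 + 1.94 = 9.080 m.
Σ(b_i/K_i) = 7.14/1.38 + 1.94/0.0676 = 33.87 d.
K_eq = L / Σ(b_i/K_i) = 9.080 / 33.87 = 0.2681 m/day.
Q = K_eq · A · (Δh/L) = 0.2681 × 2130 × (1.59/9.080) = 99.98 m³/day.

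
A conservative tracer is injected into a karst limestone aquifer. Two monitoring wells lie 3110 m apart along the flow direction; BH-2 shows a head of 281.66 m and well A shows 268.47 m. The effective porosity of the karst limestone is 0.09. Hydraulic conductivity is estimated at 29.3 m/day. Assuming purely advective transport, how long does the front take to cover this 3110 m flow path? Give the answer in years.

Hydraulic gradient i = (281.66 − 268.47) / 3110 = 13.19 / 3110 = 0.004241.
Darcy flux q = K · i = 29.30 × 0.004241 = 0.1243 m/day.
Seepage velocity v = q / n_e = 0.1243 / 0.09 = 1.381 m/day.
Travel time t = L / v = 3110 / 1.381 = 2252 days = 6.167 years.

6.17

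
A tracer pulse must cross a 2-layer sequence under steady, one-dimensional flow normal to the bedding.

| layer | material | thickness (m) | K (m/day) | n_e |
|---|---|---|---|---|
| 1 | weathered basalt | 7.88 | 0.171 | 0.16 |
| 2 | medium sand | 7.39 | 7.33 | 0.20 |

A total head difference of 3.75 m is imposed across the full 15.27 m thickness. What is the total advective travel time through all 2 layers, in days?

34.4

With flow normal to the layers, continuity requires the same specific discharge q through every layer.
Σ(b_i/K_i) = 7.88/0.171 + 7.39/7.33 = 47.09 d.
q = Δh / Σ(b_i/K_i) = 3.75 / 47.09 = 0.07963 m/day.
In each layer the seepage velocity is v_i = q/n_i, so the layer transit time is t_i = b_i·n_i / q:
  layer 1 (weathered basalt): t_1 = 7.88 × 0.16 / 0.07963 = 15.83 d
  layer 2 (medium sand): t_2 = 7.39 × 0.20 / 0.07963 = 18.56 d
Total t = Σ t_i = 34.39 days.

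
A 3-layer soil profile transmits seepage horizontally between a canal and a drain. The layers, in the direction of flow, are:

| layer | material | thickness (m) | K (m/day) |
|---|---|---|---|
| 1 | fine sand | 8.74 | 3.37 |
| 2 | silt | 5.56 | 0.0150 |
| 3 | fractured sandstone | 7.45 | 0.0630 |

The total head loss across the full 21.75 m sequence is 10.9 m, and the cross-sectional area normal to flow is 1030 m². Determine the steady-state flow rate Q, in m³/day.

Flow is perpendicular to layering, so the layers act in series and the equivalent K is the thickness-weighted harmonic mean.
Total thickness L = 8.74 + 5.56 + 7.45 = 21.75 m.
Σ(b_i/K_i) = 8.74/3.37 + 5.56/0.0150 + 7.45/0.0630 = 491.5 d.
K_eq = L / Σ(b_i/K_i) = 21.75 / 491.5 = 0.04425 m/day.
Q = K_eq · A · (Δh/L) = 0.04425 × 1030 × (10.9/21.75) = 22.84 m³/day.

22.8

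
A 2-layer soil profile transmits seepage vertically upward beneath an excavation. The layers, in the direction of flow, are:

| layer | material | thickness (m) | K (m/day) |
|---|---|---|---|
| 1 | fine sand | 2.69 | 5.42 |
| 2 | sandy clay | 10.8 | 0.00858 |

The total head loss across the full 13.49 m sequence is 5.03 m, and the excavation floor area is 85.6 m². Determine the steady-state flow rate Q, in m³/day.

0.342

Flow is perpendicular to layering, so the layers act in series and the equivalent K is the thickness-weighted harmonic mean.
Total thickness L = 2.69 + 10.8 = 13.49 m.
Σ(b_i/K_i) = 2.69/5.42 + 10.8/0.00858 = 1259 d.
K_eq = L / Σ(b_i/K_i) = 13.49 / 1259 = 0.01071 m/day.
Q = K_eq · A · (Δh/L) = 0.01071 × 85.6 × (5.03/13.49) = 0.3419 m³/day.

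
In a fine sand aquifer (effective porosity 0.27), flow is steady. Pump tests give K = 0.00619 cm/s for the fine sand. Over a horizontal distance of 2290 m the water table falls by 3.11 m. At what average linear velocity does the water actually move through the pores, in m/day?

Convert K: 0.00619 cm/s × 864 = 5.348 m/day.
Hydraulic gradient i = Δh / L = 3.11 / 2290 = 0.001358.
Darcy flux q = K · i = 5.348 × 0.001358 = 0.007263 m/day.
Seepage velocity v = q / n_e = 0.007263 / 0.27 = 0.02690 m/day.

0.0269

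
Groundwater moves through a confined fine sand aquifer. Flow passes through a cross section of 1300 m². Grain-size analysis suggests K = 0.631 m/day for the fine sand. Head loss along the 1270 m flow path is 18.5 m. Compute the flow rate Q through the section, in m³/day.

Hydraulic gradient i = Δh / L = 18.5 / 1270 = 0.01457.
Darcy's law: Q = K · A · i = 0.6310 × 1300 × 0.01457 = 11.95 m³/day.

11.9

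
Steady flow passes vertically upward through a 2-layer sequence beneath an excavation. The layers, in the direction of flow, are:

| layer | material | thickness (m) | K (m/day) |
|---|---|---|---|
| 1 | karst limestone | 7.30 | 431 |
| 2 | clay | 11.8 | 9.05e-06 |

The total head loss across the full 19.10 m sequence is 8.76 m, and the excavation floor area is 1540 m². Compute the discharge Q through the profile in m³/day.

0.0103

Flow is perpendicular to layering, so the layers act in series and the equivalent K is the thickness-weighted harmonic mean.
Total thickness L = 7.30 + 11.8 = 19.10 m.
Σ(b_i/K_i) = 7.30/431 + 11.8/9.05e-06 = 1.304e+06 d.
K_eq = L / Σ(b_i/K_i) = 19.10 / 1.304e+06 = 1.465e-05 m/day.
Q = K_eq · A · (Δh/L) = 1.465e-05 × 1540 × (8.76/19.10) = 0.01035 m³/day.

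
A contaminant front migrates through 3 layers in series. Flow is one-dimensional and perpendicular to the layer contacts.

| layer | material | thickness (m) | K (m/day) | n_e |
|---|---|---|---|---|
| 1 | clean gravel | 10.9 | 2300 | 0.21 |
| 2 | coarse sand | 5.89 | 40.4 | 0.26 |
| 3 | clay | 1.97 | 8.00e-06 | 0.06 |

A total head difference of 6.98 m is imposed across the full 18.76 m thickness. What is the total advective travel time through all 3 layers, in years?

With flow normal to the layers, continuity requires the same specific discharge q through every layer.
Σ(b_i/K_i) = 10.9/2300 + 5.89/40.4 + 1.97/8.00e-06 = 2.463e+05 d.
q = Δh / Σ(b_i/K_i) = 6.98 / 2.463e+05 = 2.835e-05 m/day.
In each layer the seepage velocity is v_i = q/n_i, so the layer transit time is t_i = b_i·n_i / q:
  layer 1 (clean gravel): t_1 = 10.9 × 0.21 / 2.835e-05 = 80755 d
  layer 2 (coarse sand): t_2 = 5.89 × 0.26 / 2.835e-05 = 54027 d
  layer 3 (clay): t_3 = 1.97 × 0.06 / 2.835e-05 = 4170 d
Total t = Σ t_i = 1.390e+05 days = 380.4 years.

380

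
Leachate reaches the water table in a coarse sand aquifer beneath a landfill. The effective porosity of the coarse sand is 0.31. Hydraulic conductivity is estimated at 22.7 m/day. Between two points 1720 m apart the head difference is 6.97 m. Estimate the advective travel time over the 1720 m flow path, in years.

Hydraulic gradient i = Δh / L = 6.97 / 1720 = 0.004052.
Darcy flux q = K · i = 22.70 × 0.004052 = 0.09199 m/day.
Seepage velocity v = q / n_e = 0.09199 / 0.31 = 0.2967 m/day.
Travel time t = L / v = 1720 / 0.2967 = 5796 days = 15.87 years.

15.9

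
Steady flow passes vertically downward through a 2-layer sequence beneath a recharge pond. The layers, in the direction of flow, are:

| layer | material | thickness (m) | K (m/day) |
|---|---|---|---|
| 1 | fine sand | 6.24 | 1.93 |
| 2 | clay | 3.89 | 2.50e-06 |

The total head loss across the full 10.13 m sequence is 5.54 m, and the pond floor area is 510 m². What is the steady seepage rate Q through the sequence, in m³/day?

0.00182

Flow is perpendicular to layering, so the layers act in series and the equivalent K is the thickness-weighted harmonic mean.
Total thickness L = 6.24 + 3.89 = 10.13 m.
Σ(b_i/K_i) = 6.24/1.93 + 3.89/2.50e-06 = 1.556e+06 d.
K_eq = L / Σ(b_i/K_i) = 10.13 / 1.556e+06 = 6.510e-06 m/day.
Q = K_eq · A · (Δh/L) = 6.510e-06 × 510 × (5.54/10.13) = 0.001816 m³/day.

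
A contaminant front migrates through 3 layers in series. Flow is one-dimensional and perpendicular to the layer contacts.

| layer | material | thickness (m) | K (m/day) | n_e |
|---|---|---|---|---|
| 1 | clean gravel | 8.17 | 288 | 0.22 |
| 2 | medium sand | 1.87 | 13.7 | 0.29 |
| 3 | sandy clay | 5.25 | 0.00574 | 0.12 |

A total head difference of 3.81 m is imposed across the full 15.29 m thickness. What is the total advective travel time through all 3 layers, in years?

With flow normal to the layers, continuity requires the same specific discharge q through every layer.
Σ(b_i/K_i) = 8.17/288 + 1.87/13.7 + 5.25/0.00574 = 914.8 d.
q = Δh / Σ(b_i/K_i) = 3.81 / 914.8 = 0.004165 m/day.
In each layer the seepage velocity is v_i = q/n_i, so the layer transit time is t_i = b_i·n_i / q:
  layer 1 (clean gravel): t_1 = 8.17 × 0.22 / 0.004165 = 431.6 d
  layer 2 (medium sand): t_2 = 1.87 × 0.29 / 0.004165 = 130.2 d
  layer 3 (sandy clay): t_3 = 5.25 × 0.12 / 0.004165 = 151.3 d
Total t = Σ t_i = 713.0 days = 1.952 years.

1.95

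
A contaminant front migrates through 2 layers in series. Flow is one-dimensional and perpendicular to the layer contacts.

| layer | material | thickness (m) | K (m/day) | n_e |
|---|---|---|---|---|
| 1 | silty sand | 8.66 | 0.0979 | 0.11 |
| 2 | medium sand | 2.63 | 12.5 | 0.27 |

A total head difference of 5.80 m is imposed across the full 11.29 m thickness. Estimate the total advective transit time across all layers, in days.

25.4

With flow normal to the layers, continuity requires the same specific discharge q through every layer.
Σ(b_i/K_i) = 8.66/0.0979 + 2.63/12.5 = 88.67 d.
q = Δh / Σ(b_i/K_i) = 5.80 / 88.67 = 0.06541 m/day.
In each layer the seepage velocity is v_i = q/n_i, so the layer transit time is t_i = b_i·n_i / q:
  layer 1 (silty sand): t_1 = 8.66 × 0.11 / 0.06541 = 14.56 d
  layer 2 (medium sand): t_2 = 2.63 × 0.27 / 0.06541 = 10.86 d
Total t = Σ t_i = 25.42 days.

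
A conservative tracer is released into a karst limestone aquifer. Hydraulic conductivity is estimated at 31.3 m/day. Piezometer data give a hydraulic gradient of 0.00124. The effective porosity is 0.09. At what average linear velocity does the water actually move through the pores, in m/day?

Hydraulic gradient i = 0.00124.
Darcy flux q = K · i = 31.30 × 0.001240 = 0.03881 m/day.
Seepage velocity v = q / n_e = 0.03881 / 0.09 = 0.4312 m/day.

0.431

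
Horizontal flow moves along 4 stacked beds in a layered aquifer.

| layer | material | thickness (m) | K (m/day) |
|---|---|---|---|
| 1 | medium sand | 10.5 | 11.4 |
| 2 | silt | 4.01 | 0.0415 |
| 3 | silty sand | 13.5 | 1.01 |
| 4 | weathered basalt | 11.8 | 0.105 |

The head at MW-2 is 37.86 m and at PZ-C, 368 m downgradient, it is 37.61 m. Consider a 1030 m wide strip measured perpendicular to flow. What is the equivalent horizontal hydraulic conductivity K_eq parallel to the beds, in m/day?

Flow is parallel to layering, so each bed carries its own Darcy discharge and the transmissivities add.
Σ(K_i·b_i) = 11.4×10.5 + 0.0415×4.01 + 1.01×13.5 + 0.105×11.8 = 134.7 m²/day.
Total thickness b = 39.81 m, so K_eq = Σ(K_i·b_i)/b = 3.385 m/day.

3.38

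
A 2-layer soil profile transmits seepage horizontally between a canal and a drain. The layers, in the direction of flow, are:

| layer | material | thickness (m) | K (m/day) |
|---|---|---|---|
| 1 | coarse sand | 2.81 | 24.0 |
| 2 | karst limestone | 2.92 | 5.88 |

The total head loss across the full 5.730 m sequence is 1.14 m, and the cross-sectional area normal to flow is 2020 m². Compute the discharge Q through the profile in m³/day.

3750

Flow is perpendicular to layering, so the layers act in series and the equivalent K is the thickness-weighted harmonic mean.
Total thickness L = 2.81 + 2.92 = 5.730 m.
Σ(b_i/K_i) = 2.81/24.0 + 2.92/5.88 = 0.6137 d.
K_eq = L / Σ(b_i/K_i) = 5.730 / 0.6137 = 9.337 m/day.
Q = K_eq · A · (Δh/L) = 9.337 × 2020 × (1.14/5.730) = 3752 m³/day.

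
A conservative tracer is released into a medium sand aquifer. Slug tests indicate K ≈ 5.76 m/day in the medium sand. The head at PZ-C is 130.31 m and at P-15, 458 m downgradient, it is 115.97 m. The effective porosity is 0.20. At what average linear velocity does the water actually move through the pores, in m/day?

0.902

Hydraulic gradient i = (130.31 − 115.97) / 458 = 14.34 / 458 = 0.03131.
Darcy flux q = K · i = 5.760 × 0.03131 = 0.1803 m/day.
Seepage velocity v = q / n_e = 0.1803 / 0.20 = 0.9017 m/day.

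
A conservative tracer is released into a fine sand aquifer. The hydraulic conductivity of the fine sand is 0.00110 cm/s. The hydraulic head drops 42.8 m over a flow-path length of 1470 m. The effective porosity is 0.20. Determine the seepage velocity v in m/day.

0.138

Convert K: 0.00110 cm/s × 864 = 0.9504 m/day.
Hydraulic gradient i = Δh / L = 42.8 / 1470 = 0.02912.
Darcy flux q = K · i = 0.9504 × 0.02912 = 0.02767 m/day.
Seepage velocity v = q / n_e = 0.02767 / 0.20 = 0.1384 m/day.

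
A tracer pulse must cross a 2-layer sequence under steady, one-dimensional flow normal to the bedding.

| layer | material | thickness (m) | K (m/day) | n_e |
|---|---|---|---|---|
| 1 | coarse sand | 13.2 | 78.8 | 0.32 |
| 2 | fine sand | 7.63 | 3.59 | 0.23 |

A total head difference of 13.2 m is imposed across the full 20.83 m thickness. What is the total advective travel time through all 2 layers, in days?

With flow normal to the layers, continuity requires the same specific discharge q through every layer.
Σ(b_i/K_i) = 13.2/78.8 + 7.63/3.59 = 2.293 d.
q = Δh / Σ(b_i/K_i) = 13.2 / 2.293 = 5.757 m/day.
In each layer the seepage velocity is v_i = q/n_i, so the layer transit time is t_i = b_i·n_i / q:
  layer 1 (coarse sand): t_1 = 13.2 × 0.32 / 5.757 = 0.7337 d
  layer 2 (fine sand): t_2 = 7.63 × 0.23 / 5.757 = 0.3048 d
Total t = Σ t_i = 1.039 days.

1.04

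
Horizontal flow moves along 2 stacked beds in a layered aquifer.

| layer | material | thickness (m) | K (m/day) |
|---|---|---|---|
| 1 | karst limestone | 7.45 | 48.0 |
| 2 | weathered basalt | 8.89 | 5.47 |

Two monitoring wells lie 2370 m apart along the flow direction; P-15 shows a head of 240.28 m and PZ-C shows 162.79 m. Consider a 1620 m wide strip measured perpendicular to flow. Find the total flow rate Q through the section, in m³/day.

Flow is parallel to layering, so each bed carries its own Darcy discharge and the transmissivities add.
Σ(K_i·b_i) = 48.0×7.45 + 5.47×8.89 = 406.2 m²/day.
Hydraulic gradient i = (240.28 − 162.79) / 2370 = 77.49 / 2370 = 0.03270.
Q = Σ(K_i·b_i) · W · i = 406.2 × 1620 × 0.03270 = 21517 m³/day.

21500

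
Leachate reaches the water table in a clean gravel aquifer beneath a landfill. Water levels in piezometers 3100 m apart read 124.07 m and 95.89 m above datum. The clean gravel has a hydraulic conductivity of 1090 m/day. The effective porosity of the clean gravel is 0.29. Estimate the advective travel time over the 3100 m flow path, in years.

Hydraulic gradient i = (124.07 − 95.89) / 3100 = 28.18 / 3100 = 0.009090.
Darcy flux q = K · i = 1090 × 0.009090 = 9.908 m/day.
Seepage velocity v = q / n_e = 9.908 / 0.29 = 34.17 m/day.
Travel time t = L / v = 3100 / 34.17 = 90.73 days = 0.2484 years.

0.248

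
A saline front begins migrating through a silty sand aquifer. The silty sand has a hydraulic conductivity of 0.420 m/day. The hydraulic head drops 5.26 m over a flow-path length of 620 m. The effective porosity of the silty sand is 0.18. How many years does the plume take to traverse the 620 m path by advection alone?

Hydraulic gradient i = Δh / L = 5.26 / 620 = 0.008484.
Darcy flux q = K · i = 0.4200 × 0.008484 = 0.003563 m/day.
Seepage velocity v = q / n_e = 0.003563 / 0.18 = 0.01980 m/day.
Travel time t = L / v = 620 / 0.01980 = 31320 days = 85.75 years.

85.7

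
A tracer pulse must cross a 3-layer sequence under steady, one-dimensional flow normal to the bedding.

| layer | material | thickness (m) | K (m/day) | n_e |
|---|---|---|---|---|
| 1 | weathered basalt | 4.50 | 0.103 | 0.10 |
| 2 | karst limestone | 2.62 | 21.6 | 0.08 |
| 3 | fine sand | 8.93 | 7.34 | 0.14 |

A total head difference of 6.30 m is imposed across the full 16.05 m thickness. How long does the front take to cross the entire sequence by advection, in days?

With flow normal to the layers, continuity requires the same specific discharge q through every layer.
Σ(b_i/K_i) = 4.50/0.103 + 2.62/21.6 + 8.93/7.34 = 45.03 d.
q = Δh / Σ(b_i/K_i) = 6.30 / 45.03 = 0.1399 m/day.
In each layer the seepage velocity is v_i = q/n_i, so the layer transit time is t_i = b_i·n_i / q:
  layer 1 (weathered basalt): t_1 = 4.50 × 0.10 / 0.1399 = 3.216 d
  layer 2 (karst limestone): t_2 = 2.62 × 0.08 / 0.1399 = 1.498 d
  layer 3 (fine sand): t_3 = 8.93 × 0.14 / 0.1399 = 8.935 d
Total t = Σ t_i = 13.65 days.

13.6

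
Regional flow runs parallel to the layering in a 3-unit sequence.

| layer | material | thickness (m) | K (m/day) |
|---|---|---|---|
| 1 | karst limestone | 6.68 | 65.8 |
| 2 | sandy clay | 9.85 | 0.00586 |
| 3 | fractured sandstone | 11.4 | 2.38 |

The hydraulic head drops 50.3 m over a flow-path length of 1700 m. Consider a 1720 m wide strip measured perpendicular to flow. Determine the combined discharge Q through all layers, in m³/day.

23800

Flow is parallel to layering, so each bed carries its own Darcy discharge and the transmissivities add.
Σ(K_i·b_i) = 65.8×6.68 + 0.00586×9.85 + 2.38×11.4 = 466.7 m²/day.
Hydraulic gradient i = Δh / L = 50.3 / 1700 = 0.02959.
Q = Σ(K_i·b_i) · W · i = 466.7 × 1720 × 0.02959 = 23753 m³/day.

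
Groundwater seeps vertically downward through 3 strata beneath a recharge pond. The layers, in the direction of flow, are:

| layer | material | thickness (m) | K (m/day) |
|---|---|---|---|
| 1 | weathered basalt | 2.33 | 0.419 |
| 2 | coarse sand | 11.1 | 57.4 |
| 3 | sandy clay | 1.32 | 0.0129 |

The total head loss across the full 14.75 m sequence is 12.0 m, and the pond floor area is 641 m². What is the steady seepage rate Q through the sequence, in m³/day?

71.2

Flow is perpendicular to layering, so the layers act in series and the equivalent K is the thickness-weighted harmonic mean.
Total thickness L = 2.33 + 11.1 + 1.32 = 14.75 m.
Σ(b_i/K_i) = 2.33/0.419 + 11.1/57.4 + 1.32/0.0129 = 108.1 d.
K_eq = L / Σ(b_i/K_i) = 14.75 / 108.1 = 0.1365 m/day.
Q = K_eq · A · (Δh/L) = 0.1365 × 641 × (12.0/14.75) = 71.17 m³/day.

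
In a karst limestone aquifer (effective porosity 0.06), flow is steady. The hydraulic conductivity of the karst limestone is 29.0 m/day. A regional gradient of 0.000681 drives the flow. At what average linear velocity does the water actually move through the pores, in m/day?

0.329

Hydraulic gradient i = 0.000681.
Darcy flux q = K · i = 29.00 × 0.0006810 = 0.01975 m/day.
Seepage velocity v = q / n_e = 0.01975 / 0.06 = 0.3291 m/day.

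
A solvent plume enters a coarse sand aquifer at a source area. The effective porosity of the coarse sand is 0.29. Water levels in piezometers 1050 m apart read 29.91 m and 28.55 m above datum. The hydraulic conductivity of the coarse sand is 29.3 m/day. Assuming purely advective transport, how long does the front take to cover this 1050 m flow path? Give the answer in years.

22.0

Hydraulic gradient i = (29.91 − 28.55) / 1050 = 1.36 / 1050 = 0.001295.
Darcy flux q = K · i = 29.30 × 0.001295 = 0.03795 m/day.
Seepage velocity v = q / n_e = 0.03795 / 0.29 = 0.1309 m/day.
Travel time t = L / v = 1050 / 0.1309 = 8024 days = 21.97 years.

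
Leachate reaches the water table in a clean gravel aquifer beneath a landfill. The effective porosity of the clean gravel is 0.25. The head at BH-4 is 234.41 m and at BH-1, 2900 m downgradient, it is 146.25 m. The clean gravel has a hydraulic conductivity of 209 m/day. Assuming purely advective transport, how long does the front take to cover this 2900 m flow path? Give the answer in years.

Hydraulic gradient i = (234.41 − 146.25) / 2900 = 88.16 / 2900 = 0.03040.
Darcy flux q = K · i = 209.0 × 0.03040 = 6.354 m/day.
Seepage velocity v = q / n_e = 6.354 / 0.25 = 25.41 m/day.
Travel time t = L / v = 2900 / 25.41 = 114.1 days = 0.3124 years.

0.312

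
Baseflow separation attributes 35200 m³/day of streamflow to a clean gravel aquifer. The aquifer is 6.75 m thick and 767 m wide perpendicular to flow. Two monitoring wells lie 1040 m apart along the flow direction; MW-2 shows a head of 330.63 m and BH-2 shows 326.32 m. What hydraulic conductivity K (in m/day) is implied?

1640

Cross-sectional area A = 767 × 6.75 = 5177 m².
Hydraulic gradient i = (330.63 − 326.32) / 1040 = 4.31 / 1040 = 0.004144.
From Q = K·A·i, K = Q / (A·i) = 35200 / (5177 × 0.004144) = 1641 m/day.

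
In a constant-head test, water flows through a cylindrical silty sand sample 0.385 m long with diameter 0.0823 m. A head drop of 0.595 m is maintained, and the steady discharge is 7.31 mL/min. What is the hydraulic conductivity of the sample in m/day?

Cross-sectional area A = π·(d/2)² = π × (0.0823/2)² = 0.005320 m².
Convert discharge: 7.31 mL/min = 1.218e-07 m³/s.
Darcy's law rearranged: K = Q·L / (A·Δh) = 1.218e-07 × 0.385 / (0.005320 × 0.595) = 1.482e-05 m/s = 1.280 m/day.

1.28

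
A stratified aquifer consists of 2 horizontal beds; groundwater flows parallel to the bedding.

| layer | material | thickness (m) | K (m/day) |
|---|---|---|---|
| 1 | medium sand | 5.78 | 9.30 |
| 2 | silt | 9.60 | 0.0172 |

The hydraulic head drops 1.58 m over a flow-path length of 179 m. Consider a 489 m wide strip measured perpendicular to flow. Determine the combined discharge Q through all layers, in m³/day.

233

Flow is parallel to layering, so each bed carries its own Darcy discharge and the transmissivities add.
Σ(K_i·b_i) = 9.30×5.78 + 0.0172×9.60 = 53.92 m²/day.
Hydraulic gradient i = Δh / L = 1.58 / 179 = 0.008827.
Q = Σ(K_i·b_i) · W · i = 53.92 × 489 × 0.008827 = 232.7 m³/day.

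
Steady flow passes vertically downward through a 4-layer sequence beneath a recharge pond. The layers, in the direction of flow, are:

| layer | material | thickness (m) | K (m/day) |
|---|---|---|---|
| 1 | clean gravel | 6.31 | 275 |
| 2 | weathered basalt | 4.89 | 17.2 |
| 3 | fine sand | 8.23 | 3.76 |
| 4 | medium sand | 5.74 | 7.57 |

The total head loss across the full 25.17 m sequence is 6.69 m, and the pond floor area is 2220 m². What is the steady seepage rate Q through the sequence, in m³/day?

4560

Flow is perpendicular to layering, so the layers act in series and the equivalent K is the thickness-weighted harmonic mean.
Total thickness L = 6.31 + 4.89 + 8.23 + 5.74 = 25.17 m.
Σ(b_i/K_i) = 6.31/275 + 4.89/17.2 + 8.23/3.76 + 5.74/7.57 = 3.254 d.
K_eq = L / Σ(b_i/K_i) = 25.17 / 3.254 = 7.734 m/day.
Q = K_eq · A · (Δh/L) = 7.734 × 2220 × (6.69/25.17) = 4564 m³/day.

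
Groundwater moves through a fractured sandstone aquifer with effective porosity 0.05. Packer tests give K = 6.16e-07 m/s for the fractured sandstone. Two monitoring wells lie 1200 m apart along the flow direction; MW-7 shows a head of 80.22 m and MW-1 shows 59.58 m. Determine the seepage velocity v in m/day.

Convert K: 6.16e-07 m/s × 86400 = 0.05322 m/day.
Hydraulic gradient i = (80.22 − 59.58) / 1200 = 20.64 / 1200 = 0.01720.
Darcy flux q = K · i = 0.05322 × 0.01720 = 0.0009154 m/day.
Seepage velocity v = q / n_e = 0.0009154 / 0.05 = 0.01831 m/day.

0.0183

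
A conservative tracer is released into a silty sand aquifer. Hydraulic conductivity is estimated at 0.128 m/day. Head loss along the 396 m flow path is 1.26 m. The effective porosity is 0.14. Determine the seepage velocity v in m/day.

Hydraulic gradient i = Δh / L = 1.26 / 396 = 0.003182.
Darcy flux q = K · i = 0.1280 × 0.003182 = 0.0004073 m/day.
Seepage velocity v = q / n_e = 0.0004073 / 0.14 = 0.002909 m/day.

0.00291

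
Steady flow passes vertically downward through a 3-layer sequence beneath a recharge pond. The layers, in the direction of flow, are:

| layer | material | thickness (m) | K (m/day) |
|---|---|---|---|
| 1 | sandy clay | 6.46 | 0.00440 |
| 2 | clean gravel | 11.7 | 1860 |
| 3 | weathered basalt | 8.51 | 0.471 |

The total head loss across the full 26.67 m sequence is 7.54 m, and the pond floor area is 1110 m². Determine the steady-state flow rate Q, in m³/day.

Flow is perpendicular to layering, so the layers act in series and the equivalent K is the thickness-weighted harmonic mean.
Total thickness L = 6.46 + 11.7 + 8.51 = 26.67 m.
Σ(b_i/K_i) = 6.46/0.00440 + 11.7/1860 + 8.51/0.471 = 1486 d.
K_eq = L / Σ(b_i/K_i) = 26.67 / 1486 = 0.01794 m/day.
Q = K_eq · A · (Δh/L) = 0.01794 × 1110 × (7.54/26.67) = 5.631 m³/day.

5.63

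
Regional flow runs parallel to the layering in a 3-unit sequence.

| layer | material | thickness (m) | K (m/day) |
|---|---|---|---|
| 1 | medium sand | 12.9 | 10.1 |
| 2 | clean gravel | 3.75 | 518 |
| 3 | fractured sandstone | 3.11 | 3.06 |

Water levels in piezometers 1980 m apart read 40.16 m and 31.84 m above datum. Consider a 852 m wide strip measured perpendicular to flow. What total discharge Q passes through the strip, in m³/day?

Flow is parallel to layering, so each bed carries its own Darcy discharge and the transmissivities add.
Σ(K_i·b_i) = 10.1×12.9 + 518×3.75 + 3.06×3.11 = 2082 m²/day.
Hydraulic gradient i = (40.16 − 31.84) / 1980 = 8.32 / 1980 = 0.004202.
Q = Σ(K_i·b_i) · W · i = 2082 × 852 × 0.004202 = 7455 m³/day.

7450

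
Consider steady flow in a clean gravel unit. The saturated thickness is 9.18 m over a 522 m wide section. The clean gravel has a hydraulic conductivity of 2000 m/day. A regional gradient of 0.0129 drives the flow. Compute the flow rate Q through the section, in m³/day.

124000

Cross-sectional area A = 522 × 9.18 = 4792 m².
Hydraulic gradient i = 0.0129.
Darcy's law: Q = K · A · i = 2000 × 4792 × 0.01290 = 1.236e+05 m³/day.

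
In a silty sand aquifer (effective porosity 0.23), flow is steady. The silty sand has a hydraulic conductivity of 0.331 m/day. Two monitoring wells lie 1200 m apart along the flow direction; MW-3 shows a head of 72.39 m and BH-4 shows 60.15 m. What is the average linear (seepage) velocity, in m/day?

Hydraulic gradient i = (72.39 − 60.15) / 1200 = 12.24 / 1200 = 0.01020.
Darcy flux q = K · i = 0.3310 × 0.01020 = 0.003376 m/day.
Seepage velocity v = q / n_e = 0.003376 / 0.23 = 0.01468 m/day.

0.0147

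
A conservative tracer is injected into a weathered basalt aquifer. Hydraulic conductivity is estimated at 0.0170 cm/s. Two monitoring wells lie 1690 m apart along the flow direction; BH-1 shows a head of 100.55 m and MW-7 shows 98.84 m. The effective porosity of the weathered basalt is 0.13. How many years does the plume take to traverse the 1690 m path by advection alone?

Convert K: 0.0170 cm/s × 864 = 14.69 m/day.
Hydraulic gradient i = (100.55 − 98.84) / 1690 = 1.71 / 1690 = 0.001012.
Darcy flux q = K · i = 14.69 × 0.001012 = 0.01486 m/day.
Seepage velocity v = q / n_e = 0.01486 / 0.13 = 0.1143 m/day.
Travel time t = L / v = 1690 / 0.1143 = 14783 days = 40.47 years.

40.5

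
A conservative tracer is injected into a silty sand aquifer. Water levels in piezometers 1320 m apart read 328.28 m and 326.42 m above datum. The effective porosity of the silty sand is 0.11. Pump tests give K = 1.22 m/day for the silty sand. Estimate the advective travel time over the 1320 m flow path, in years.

231

Hydraulic gradient i = (328.28 − 326.42) / 1320 = 1.86 / 1320 = 0.001409.
Darcy flux q = K · i = 1.220 × 0.001409 = 0.001719 m/day.
Seepage velocity v = q / n_e = 0.001719 / 0.11 = 0.01563 m/day.
Travel time t = L / v = 1320 / 0.01563 = 84463 days = 231.2 years.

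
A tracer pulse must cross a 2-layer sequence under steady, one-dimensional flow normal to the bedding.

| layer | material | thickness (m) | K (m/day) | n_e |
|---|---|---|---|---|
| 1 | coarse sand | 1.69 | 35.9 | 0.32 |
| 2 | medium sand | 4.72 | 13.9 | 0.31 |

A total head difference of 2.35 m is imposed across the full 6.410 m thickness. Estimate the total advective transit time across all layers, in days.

With flow normal to the layers, continuity requires the same specific discharge q through every layer.
Σ(b_i/K_i) = 1.69/35.9 + 4.72/13.9 = 0.3866 d.
q = Δh / Σ(b_i/K_i) = 2.35 / 0.3866 = 6.078 m/day.
In each layer the seepage velocity is v_i = q/n_i, so the layer transit time is t_i = b_i·n_i / q:
  layer 1 (coarse sand): t_1 = 1.69 × 0.32 / 6.078 = 0.08898 d
  layer 2 (medium sand): t_2 = 4.72 × 0.31 / 6.078 = 0.2407 d
Total t = Σ t_i = 0.3297 days.

0.330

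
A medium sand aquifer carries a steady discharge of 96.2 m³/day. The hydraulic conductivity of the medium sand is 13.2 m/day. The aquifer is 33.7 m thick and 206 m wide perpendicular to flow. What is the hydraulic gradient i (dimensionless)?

Cross-sectional area A = 206 × 33.7 = 6942 m².
From Q = K·A·i, i = Q / (K·A) = 96.2 / (13.20 × 6942) = 0.001050.

0.00105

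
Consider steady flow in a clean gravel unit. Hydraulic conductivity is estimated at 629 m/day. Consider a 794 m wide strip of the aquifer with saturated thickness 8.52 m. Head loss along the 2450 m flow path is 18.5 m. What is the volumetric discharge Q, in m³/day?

Cross-sectional area A = 794 × 8.52 = 6765 m².
Hydraulic gradient i = Δh / L = 18.5 / 2450 = 0.007551.
Darcy's law: Q = K · A · i = 629.0 × 6765 × 0.007551 = 32130 m³/day.

32100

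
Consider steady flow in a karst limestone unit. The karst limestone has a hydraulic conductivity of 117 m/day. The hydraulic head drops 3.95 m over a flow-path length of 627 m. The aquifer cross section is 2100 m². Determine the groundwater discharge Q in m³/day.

Hydraulic gradient i = Δh / L = 3.95 / 627 = 0.006300.
Darcy's law: Q = K · A · i = 117.0 × 2100 × 0.006300 = 1548 m³/day.

1550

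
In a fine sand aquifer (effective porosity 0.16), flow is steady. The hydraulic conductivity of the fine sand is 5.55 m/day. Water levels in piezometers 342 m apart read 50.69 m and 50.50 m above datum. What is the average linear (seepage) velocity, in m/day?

Hydraulic gradient i = (50.69 − 50.50) / 342 = 0.19 / 342 = 0.0005556.
Darcy flux q = K · i = 5.550 × 0.0005556 = 0.003083 m/day.
Seepage velocity v = q / n_e = 0.003083 / 0.16 = 0.01927 m/day.

0.0193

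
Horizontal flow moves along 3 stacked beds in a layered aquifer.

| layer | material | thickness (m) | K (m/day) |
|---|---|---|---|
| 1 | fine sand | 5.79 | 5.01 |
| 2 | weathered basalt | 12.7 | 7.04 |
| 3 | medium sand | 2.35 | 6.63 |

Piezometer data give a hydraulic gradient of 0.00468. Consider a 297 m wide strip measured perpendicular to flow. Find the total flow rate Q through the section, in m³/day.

Flow is parallel to layering, so each bed carries its own Darcy discharge and the transmissivities add.
Σ(K_i·b_i) = 5.01×5.79 + 7.04×12.7 + 6.63×2.35 = 134.0 m²/day.
Hydraulic gradient i = 0.00468.
Q = Σ(K_i·b_i) · W · i = 134.0 × 297 × 0.004680 = 186.2 m³/day.

186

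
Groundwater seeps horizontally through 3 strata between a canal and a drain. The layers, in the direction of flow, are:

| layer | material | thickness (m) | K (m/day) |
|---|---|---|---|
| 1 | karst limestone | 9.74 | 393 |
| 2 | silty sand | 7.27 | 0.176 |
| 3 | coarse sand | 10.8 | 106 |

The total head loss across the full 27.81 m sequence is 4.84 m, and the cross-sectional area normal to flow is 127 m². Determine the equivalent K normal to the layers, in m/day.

Flow is perpendicular to layering, so the layers act in series and the equivalent K is the thickness-weighted harmonic mean.
Total thickness L = 9.74 + 7.27 + 10.8 = 27.81 m.
Σ(b_i/K_i) = 9.74/393 + 7.27/0.176 + 10.8/106 = 41.43 d.
K_eq = L / Σ(b_i/K_i) = 27.81 / 41.43 = 0.6712 m/day.

0.671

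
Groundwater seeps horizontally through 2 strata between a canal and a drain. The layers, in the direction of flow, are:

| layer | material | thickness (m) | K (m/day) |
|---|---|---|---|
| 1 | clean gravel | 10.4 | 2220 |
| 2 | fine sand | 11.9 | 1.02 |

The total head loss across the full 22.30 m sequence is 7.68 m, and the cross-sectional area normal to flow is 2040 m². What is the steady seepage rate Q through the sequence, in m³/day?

Flow is perpendicular to layering, so the layers act in series and the equivalent K is the thickness-weighted harmonic mean.
Total thickness L = 10.4 + 11.9 = 22.30 m.
Σ(b_i/K_i) = 10.4/2220 + 11.9/1.02 = 11.67 d.
K_eq = L / Σ(b_i/K_i) = 22.30 / 11.67 = 1.911 m/day.
Q = K_eq · A · (Δh/L) = 1.911 × 2040 × (7.68/22.30) = 1342 m³/day.

1340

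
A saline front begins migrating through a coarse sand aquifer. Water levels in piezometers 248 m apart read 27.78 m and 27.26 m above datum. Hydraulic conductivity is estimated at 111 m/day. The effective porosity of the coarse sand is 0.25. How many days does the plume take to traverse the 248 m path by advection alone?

Hydraulic gradient i = (27.78 − 27.26) / 248 = 0.52 / 248 = 0.002097.
Darcy flux q = K · i = 111.0 × 0.002097 = 0.2327 m/day.
Seepage velocity v = q / n_e = 0.2327 / 0.25 = 0.9310 m/day.
Travel time t = L / v = 248 / 0.9310 = 266.4 days.

266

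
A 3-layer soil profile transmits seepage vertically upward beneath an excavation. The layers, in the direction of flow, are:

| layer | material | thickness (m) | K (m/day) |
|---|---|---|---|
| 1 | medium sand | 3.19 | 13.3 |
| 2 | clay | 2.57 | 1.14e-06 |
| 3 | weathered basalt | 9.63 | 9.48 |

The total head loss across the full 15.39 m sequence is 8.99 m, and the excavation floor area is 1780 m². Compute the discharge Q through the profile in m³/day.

0.00710

Flow is perpendicular to layering, so the layers act in series and the equivalent K is the thickness-weighted harmonic mean.
Total thickness L = 3.19 + 2.57 + 9.63 = 15.39 m.
Σ(b_i/K_i) = 3.19/13.3 + 2.57/1.14e-06 + 9.63/9.48 = 2.254e+06 d.
K_eq = L / Σ(b_i/K_i) = 15.39 / 2.254e+06 = 6.827e-06 m/day.
Q = K_eq · A · (Δh/L) = 6.827e-06 × 1780 × (8.99/15.39) = 0.007098 m³/day.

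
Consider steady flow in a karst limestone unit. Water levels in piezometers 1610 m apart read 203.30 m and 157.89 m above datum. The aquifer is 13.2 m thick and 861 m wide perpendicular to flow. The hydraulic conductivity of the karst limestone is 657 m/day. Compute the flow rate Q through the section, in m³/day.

Cross-sectional area A = 861 × 13.2 = 11365 m².
Hydraulic gradient i = (203.30 − 157.89) / 1610 = 45.41 / 1610 = 0.02820.
Darcy's law: Q = K · A · i = 657.0 × 11365 × 0.02820 = 2.106e+05 m³/day.

211000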